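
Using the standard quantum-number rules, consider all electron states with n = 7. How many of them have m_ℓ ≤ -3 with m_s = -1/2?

The n = 7 shell has ℓ = 0 through 6; check each.
The (ℓ, m_ℓ) pairs meeting m_ℓ ≤ -3 give: ℓ=3 → 1; ℓ=4 → 2; ℓ=5 → 3; ℓ=6 → 4.
Orbitals: 1 + 2 + 3 + 4 = 10. With m_s fixed to a single value there is one state per orbital, giving 10 states.

10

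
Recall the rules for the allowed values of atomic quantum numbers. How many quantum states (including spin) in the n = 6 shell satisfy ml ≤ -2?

20

Orbitals with ml ≤ -2, by l: l=2 → 1; l=3 → 2; l=4 → 3; l=5 → 4.
Orbitals: 1 + 2 + 3 + 4 = 10. Each orbital carries two spin states, so 10 × 2 = 20 states.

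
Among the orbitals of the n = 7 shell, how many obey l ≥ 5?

24

Orbitals with l ≥ 5, by l: l=5 → 11; l=6 → 13.
Total orbitals: 11 + 13 = 24.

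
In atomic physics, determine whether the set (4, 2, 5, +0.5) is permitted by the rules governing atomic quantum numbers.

The magnetic quantum number must satisfy −ℓ ≤ m_ℓ ≤ ℓ. With ℓ = 2, m_ℓ can only be -2, -1, 0, 1, 2, so m_ℓ = 5 is forbidden.

Not allowed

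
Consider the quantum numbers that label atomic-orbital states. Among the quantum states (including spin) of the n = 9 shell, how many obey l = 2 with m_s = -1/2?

5

Go through l = 0, …, 8 (the values permitted for n = 9).
Contributions: l=2 → 5.
Orbitals: 5. With m_s fixed to a single value there is one state per orbital, giving 5 states.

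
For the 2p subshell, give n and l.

n = 2, l = 1

The leading integer gives n = 2; the letter 'p' means l = 1.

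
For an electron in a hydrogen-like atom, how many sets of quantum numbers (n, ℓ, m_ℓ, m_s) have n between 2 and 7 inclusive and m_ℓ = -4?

Work shell by shell — for each n, count the (ℓ, m_ℓ) pairs that satisfy m_ℓ = -4:
n=5 → 1; n=6 → 2; n=7 → 3.
Orbitals: 1 + 2 + 3 = 6. Including both spin states (m_s = ±1/2) gives 2 × 6 = 12 states.

12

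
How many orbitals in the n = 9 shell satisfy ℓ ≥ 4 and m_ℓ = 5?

4

Contributions: ℓ=5 → 1; ℓ=6 → 1; ℓ=7 → 1; ℓ=8 → 1.
Total orbitals: 1 + 1 + 1 + 1 = 4.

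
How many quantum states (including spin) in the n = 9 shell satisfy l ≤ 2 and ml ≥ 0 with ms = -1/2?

Go through l = 0, …, 8 (the values permitted for n = 9).
Per l-value: l=0 → 1; l=1 → 2; l=2 → 3.
Orbitals: 1 + 2 + 3 = 6. With ms fixed to a single value there is one state per orbital, giving 6 states.

6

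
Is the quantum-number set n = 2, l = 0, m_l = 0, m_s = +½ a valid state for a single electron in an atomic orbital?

n = 2 is a positive integer. l = 0 satisfies 0 ≤ l ≤ n−1 = 1. m_l = 0 lies in the range −l … +l (here 0). m_s = +1/2 is one of ±1/2.
All four constraints are satisfied.

Valid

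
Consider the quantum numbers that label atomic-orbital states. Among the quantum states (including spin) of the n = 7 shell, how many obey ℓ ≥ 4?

66

Orbitals with ℓ ≥ 4, by ℓ: ℓ=4 → 9; ℓ=5 → 11; ℓ=6 → 13.
Orbitals: 9 + 11 + 13 = 33. Each orbital carries two spin states, so 33 × 2 = 66 states.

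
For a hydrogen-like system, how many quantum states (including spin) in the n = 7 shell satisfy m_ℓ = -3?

Per ℓ-value: ℓ=3 → 1; ℓ=4 → 1; ℓ=5 → 1; ℓ=6 → 1.
Orbitals: 1 + 1 + 1 + 1 = 4. Each orbital carries two spin states, so 4 × 2 = 8 states.

8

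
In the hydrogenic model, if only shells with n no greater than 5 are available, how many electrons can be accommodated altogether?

Total orbitals = 1² + 2² + 3² + 4² + 5² = 55. Doubling for spin gives 110 electrons.

110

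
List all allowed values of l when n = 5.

0, 1, 2, 3, 4

l is an integer with 0 ≤ l ≤ n−1, so for n = 5: l = 0, 1, 2, 3, 4.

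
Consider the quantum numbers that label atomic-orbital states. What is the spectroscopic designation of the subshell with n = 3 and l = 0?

3s

l = 0 corresponds to the letter 's', so the subshell is 3s.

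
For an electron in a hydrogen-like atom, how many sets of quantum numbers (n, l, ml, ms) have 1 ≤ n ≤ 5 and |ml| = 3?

12

Treat each shell separately and count matching orbitals:
n=4 → 2; n=5 → 4.
Orbitals: 2 + 4 = 6. Including both spin states (ms = ±1/2) gives 2 × 6 = 12 states.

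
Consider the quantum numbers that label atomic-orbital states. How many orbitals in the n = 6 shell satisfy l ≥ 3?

27

With n = 6 the allowed l are 0, 1, …, 5.
The (l, ml) pairs meeting l ≥ 3 give: l=3 → 7; l=4 → 9; l=5 → 11.
Total orbitals: 7 + 9 + 11 = 27.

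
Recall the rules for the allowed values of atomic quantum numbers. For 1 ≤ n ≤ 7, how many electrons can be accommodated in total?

280

Total orbitals = 1² + 2² + 3² + 4² + 5² + 6² + 7² = 140. Doubling for spin gives 280 electrons.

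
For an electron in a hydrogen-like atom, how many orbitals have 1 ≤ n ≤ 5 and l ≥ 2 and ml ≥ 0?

For each n in the range, tally the orbitals obeying l ≥ 2 and ml ≥ 0:
n=3 → 3; n=4 → 7; n=5 → 12.
Total orbitals: 3 + 7 + 12 = 22.

22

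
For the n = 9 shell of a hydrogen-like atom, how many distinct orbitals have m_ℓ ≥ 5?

The n = 9 shell has ℓ = 0 through 8; check each.
The (ℓ, m_ℓ) pairs meeting m_ℓ ≥ 5 give: ℓ=5 → 1; ℓ=6 → 2; ℓ=7 → 3; ℓ=8 → 4.
Total orbitals: 1 + 2 + 3 + 4 = 10.

10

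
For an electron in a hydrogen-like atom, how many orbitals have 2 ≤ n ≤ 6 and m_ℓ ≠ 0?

70

For each n in the range, tally the orbitals obeying m_ℓ ≠ 0:
n=2 → 2; n=3 → 6; n=4 → 12; n=5 → 20; n=6 → 30.
Total orbitals: 2 + 6 + 12 + 20 + 30 = 70.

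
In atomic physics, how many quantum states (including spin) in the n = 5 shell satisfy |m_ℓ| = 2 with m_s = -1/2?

6

The n = 5 shell has ℓ = 0 through 4; check each.
The (ℓ, m_ℓ) pairs meeting |m_ℓ| = 2 give: ℓ=2 → 2; ℓ=3 → 2; ℓ=4 → 2.
Orbitals: 2 + 2 + 2 = 6. With m_s fixed to a single value there is one state per orbital, giving 6 states.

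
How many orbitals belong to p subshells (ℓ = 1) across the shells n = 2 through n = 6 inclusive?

15

A p subshell (ℓ = 1) exists for every n ≥ 2, so shells n = 2, 3, 4, 5, 6 each contribute one — 5 subshells.
Since each p subshell has 2·1+1 = 3 orbitals, the total is 5 × 3 = 15.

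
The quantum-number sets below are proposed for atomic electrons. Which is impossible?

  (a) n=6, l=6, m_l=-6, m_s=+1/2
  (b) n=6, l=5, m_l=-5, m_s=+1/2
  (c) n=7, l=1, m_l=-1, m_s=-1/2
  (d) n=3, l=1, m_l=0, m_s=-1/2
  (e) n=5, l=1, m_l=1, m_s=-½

(a) has l = 6 ≥ n = 6, violating 0 ≤ l ≤ n−1.
The remaining sets (b), (c), (d), (e) satisfy all four rules.

(a)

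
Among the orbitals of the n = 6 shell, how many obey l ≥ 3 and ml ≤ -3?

6

Go through l = 0, …, 5 (the values permitted for n = 6).
The (l, ml) pairs meeting l ≥ 3 and ml ≤ -3 give: l=3 → 1; l=4 → 2; l=5 → 3.
Total orbitals: 1 + 2 + 3 = 6.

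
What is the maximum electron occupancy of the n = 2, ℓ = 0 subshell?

2

A subshell with ℓ = 0 has 2ℓ+1 = 1 orbital, each holding 2 electrons (spin ±1/2), so 1 × 2 = 2.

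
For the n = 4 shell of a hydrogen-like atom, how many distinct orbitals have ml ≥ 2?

For n = 4, l ranges over 0 … 3.
Per l-value: l=2 → 1; l=3 → 2.
Total orbitals: 1 + 2 = 3.

3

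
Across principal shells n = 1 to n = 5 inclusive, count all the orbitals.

55

Shell n has n² orbitals: 1²=1 + 2²=4 + 3²=9 + 4²=16 + 5²=25 = 55 orbitals.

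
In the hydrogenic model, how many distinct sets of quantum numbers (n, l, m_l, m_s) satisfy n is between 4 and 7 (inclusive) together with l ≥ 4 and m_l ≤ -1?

56

Work shell by shell — for each n, count the (l, m_l) pairs that satisfy l ≥ 4 and m_l ≤ -1:
n=5 → 4; n=6 → 9; n=7 → 15.
Orbitals: 4 + 9 + 15 = 28. Including both spin states (m_s = ±1/2) gives 2 × 28 = 56 states.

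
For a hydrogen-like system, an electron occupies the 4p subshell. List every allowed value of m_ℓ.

The 4p subshell has ℓ = 1, and m_ℓ takes every integer from −ℓ to +ℓ. With ℓ = 1 that gives the 3 values -1, 0, 1.

-1, 0, 1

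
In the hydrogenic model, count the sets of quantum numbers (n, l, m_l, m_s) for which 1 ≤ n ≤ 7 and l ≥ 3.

180

Count contributing orbitals for each principal shell:
n=4 → 7; n=5 → 16; n=6 → 27; n=7 → 40.
Orbitals: 7 + 16 + 27 + 40 = 90. Including both spin states (m_s = ±1/2) gives 2 × 90 = 180 states.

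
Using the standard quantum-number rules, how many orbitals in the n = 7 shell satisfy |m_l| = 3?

Orbitals with |m_l| = 3, by l: l=3 → 2; l=4 → 2; l=5 → 2; l=6 → 2.
Total orbitals: 2 + 2 + 2 + 2 = 8.

8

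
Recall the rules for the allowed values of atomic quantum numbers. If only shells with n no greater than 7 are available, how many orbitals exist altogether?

Total orbitals = 1² + 2² + 3² + 4² + 5² + 6² + 7² = 140.

140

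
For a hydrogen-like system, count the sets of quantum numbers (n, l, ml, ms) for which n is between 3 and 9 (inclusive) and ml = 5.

20

Per-shell orbital counts meeting the constraint:
n=6 → 1; n=7 → 2; n=8 → 3; n=9 → 4.
Orbitals: 1 + 2 + 3 + 4 = 10. Including both spin states (ms = ±1/2) gives 2 × 10 = 20 states.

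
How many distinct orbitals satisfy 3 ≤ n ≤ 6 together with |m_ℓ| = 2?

20

Count contributing orbitals for each principal shell:
n=3 → 2; n=4 → 4; n=5 → 6; n=6 → 8.
Total orbitals: 2 + 4 + 6 + 8 = 20.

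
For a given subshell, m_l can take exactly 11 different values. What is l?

m_l ranges over 2l+1 integers, so 2l+1 = 11 ⇒ l = 5.

l = 5 (h)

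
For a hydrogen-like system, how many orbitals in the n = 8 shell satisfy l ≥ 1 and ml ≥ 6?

3

With n = 8 the allowed l are 0, 1, …, 7.
Per l-value: l=6 → 1; l=7 → 2.
Total orbitals: 1 + 2 = 3.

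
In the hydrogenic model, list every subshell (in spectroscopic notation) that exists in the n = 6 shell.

6s, 6p, 6d, 6f, 6g, 6h

For n = 6, ℓ runs from 0 to 5. In spectroscopic notation ℓ = 0,1,2,… ↔ s,p,d,f,g,h,i, so the subshells are 6s, 6p, 6d, 6f, 6g, 6h.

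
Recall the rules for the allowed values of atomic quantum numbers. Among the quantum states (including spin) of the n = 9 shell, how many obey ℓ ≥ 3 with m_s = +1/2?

72

Go through ℓ = 0, …, 8 (the values permitted for n = 9).
Orbitals with ℓ ≥ 3, by ℓ: ℓ=3 → 7; ℓ=4 → 9; ℓ=5 → 11; ℓ=6 → 13; ℓ=7 → 15; ℓ=8 → 17.
Orbitals: 7 + 9 + 11 + 13 + 15 + 17 = 72. With m_s fixed to a single value there is one state per orbital, giving 72 states.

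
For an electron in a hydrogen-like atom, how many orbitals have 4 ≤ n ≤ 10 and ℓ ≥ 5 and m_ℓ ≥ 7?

10

Treat each shell separately and count matching orbitals:
n=8 → 1; n=9 → 3; n=10 → 6.
Total orbitals: 1 + 3 + 6 = 10.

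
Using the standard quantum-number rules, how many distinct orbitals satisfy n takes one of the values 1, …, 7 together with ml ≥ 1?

Go shell by shell, enumerating (l, ml) with ml ≥ 1:
n=2 → 1; n=3 → 3; n=4 → 6; n=5 → 10; n=6 → 15; n=7 → 21.
Total orbitals: 1 + 3 + 6 + 10 + 15 + 21 = 56.

56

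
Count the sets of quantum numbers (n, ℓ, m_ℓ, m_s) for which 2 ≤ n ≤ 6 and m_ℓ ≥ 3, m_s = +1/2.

Work shell by shell — for each n, count the (ℓ, m_ℓ) pairs that satisfy m_ℓ ≥ 3:
n=4 → 1; n=5 → 3; n=6 → 6.
Orbitals: 1 + 3 + 6 = 10. With m_s fixed to +1/2 there is one state per orbital, so 10 states.

10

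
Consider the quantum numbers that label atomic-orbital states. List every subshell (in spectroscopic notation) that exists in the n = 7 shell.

7s, 7p, 7d, 7f, 7g, 7h, 7i

For n = 7, l runs from 0 to 6. In spectroscopic notation l = 0,1,2,… ↔ s,p,d,f,g,h,i, so the subshells are 7s, 7p, 7d, 7f, 7g, 7h, 7i.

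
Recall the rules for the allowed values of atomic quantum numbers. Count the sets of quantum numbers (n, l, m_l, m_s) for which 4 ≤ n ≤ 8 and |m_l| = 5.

Per-shell orbital counts meeting the constraint:
n=6 → 2; n=7 → 4; n=8 → 6.
Orbitals: 2 + 4 + 6 = 12. Including both spin states (m_s = ±1/2) gives 2 × 12 = 24 states.

24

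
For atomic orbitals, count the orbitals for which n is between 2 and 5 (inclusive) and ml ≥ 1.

Per-shell orbital counts meeting the constraint:
n=2 → 1; n=3 → 3; n=4 → 6; n=5 → 10.
Total orbitals: 1 + 3 + 6 + 10 = 20.

20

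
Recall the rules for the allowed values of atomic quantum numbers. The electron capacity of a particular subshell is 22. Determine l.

l = 5 (h)

2(2l+1) = 22 ⇒ 2l+1 = 11 ⇒ l = 5.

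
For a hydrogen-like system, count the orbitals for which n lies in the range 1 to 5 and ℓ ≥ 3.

23

For each n in the range, tally the orbitals obeying ℓ ≥ 3:
n=4 → 7; n=5 → 16.
Total orbitals: 7 + 16 = 23.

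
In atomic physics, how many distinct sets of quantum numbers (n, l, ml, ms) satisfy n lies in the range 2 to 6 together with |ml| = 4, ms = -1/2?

6

Per-shell orbital counts meeting the constraint:
n=5 → 2; n=6 → 4.
Orbitals: 2 + 4 = 6. With ms fixed to -1/2 there is one state per orbital, so 6 states.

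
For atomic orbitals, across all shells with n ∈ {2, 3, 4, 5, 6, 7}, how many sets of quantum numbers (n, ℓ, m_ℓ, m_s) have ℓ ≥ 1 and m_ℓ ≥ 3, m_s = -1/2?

20

Go shell by shell, enumerating (ℓ, m_ℓ) with ℓ ≥ 1 and m_ℓ ≥ 3:
n=4 → 1; n=5 → 3; n=6 → 6; n=7 → 10.
Orbitals: 1 + 3 + 6 + 10 = 20. With m_s fixed to -1/2 there is one state per orbital, so 20 states.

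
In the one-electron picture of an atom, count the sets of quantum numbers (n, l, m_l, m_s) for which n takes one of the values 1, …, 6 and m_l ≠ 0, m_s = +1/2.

Work shell by shell — for each n, count the (l, m_l) pairs that satisfy m_l ≠ 0:
n=2 → 2; n=3 → 6; n=4 → 12; n=5 → 20; n=6 → 30.
Orbitals: 2 + 6 + 12 + 20 + 30 = 70. With m_s fixed to +1/2 there is one state per orbital, so 70 states.

70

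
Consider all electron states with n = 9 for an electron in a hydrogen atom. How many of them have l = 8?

34

Go through l = 0, …, 8 (the values permitted for n = 9).
Contributions: l=8 → 17.
Orbitals: 17. Each orbital carries two spin states, so 17 × 2 = 34 states.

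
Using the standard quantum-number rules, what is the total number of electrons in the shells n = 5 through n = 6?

122

Shell n has n² orbitals: 5²=25 + 6²=36 = 61 orbitals.
Two spin states per orbital: 2 × 61 = 122 electrons.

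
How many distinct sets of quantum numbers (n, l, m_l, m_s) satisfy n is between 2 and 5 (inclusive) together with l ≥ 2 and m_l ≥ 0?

For each n in the range, tally the orbitals obeying l ≥ 2 and m_l ≥ 0:
n=3 → 3; n=4 → 7; n=5 → 12.
Orbitals: 3 + 7 + 12 = 22. Including both spin states (m_s = ±1/2) gives 2 × 22 = 44 states.

44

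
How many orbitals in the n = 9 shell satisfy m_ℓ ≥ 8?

1

For n = 9, ℓ ranges over 0 … 8.
Contributions: ℓ=8 → 1.
Total orbitals: 1.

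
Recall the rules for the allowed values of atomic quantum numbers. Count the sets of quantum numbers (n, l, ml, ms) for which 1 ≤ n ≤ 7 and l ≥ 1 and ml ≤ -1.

For each n in the range, tally the orbitals obeying l ≥ 1 and ml ≤ -1:
n=2 → 1; n=3 → 3; n=4 → 6; n=5 → 10; n=6 → 15; n=7 → 21.
Orbitals: 1 + 3 + 6 + 10 + 15 + 21 = 56. Including both spin states (ms = ±1/2) gives 2 × 56 = 112 states.

112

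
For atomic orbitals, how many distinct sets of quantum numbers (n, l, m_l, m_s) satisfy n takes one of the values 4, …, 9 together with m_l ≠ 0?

Count contributing orbitals for each principal shell:
n=4 → 12; n=5 → 20; n=6 → 30; n=7 → 42; n=8 → 56; n=9 → 72.
Orbitals: 12 + 20 + 30 + 42 + 56 + 72 = 232. Including both spin states (m_s = ±1/2) gives 2 × 232 = 464 states.

464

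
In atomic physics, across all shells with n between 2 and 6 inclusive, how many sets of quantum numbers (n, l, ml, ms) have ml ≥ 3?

Per-shell orbital counts meeting the constraint:
n=4 → 1; n=5 → 3; n=6 → 6.
Orbitals: 1 + 3 + 6 = 10. Including both spin states (ms = ±1/2) gives 2 × 10 = 20 states.

20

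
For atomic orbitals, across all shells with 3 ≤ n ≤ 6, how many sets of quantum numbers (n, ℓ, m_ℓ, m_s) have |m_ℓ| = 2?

40

For each n in the range, tally the orbitals obeying |m_ℓ| = 2:
n=3 → 2; n=4 → 4; n=5 → 6; n=6 → 8.
Orbitals: 2 + 4 + 6 + 8 = 20. Including both spin states (m_s = ±1/2) gives 2 × 20 = 40 states.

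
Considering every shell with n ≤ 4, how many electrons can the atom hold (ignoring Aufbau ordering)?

60

Total orbitals = 1² + 2² + 3² + 4² = 30. Doubling for spin gives 60 electrons.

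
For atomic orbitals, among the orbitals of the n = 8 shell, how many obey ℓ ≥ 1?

For n = 8, ℓ ranges over 0 … 7.
Per ℓ-value: ℓ=1 → 3; ℓ=2 → 5; ℓ=3 → 7; ℓ=4 → 9; ℓ=5 → 11; ℓ=6 → 13; ℓ=7 → 15.
Total orbitals: 3 + 5 + 7 + 9 + 11 + 13 + 15 = 63.

63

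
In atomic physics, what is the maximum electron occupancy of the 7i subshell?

A subshell with ℓ = 6 has 2ℓ+1 = 13 orbitals, each holding 2 electrons (spin ±1/2), so 13 × 2 = 26.

26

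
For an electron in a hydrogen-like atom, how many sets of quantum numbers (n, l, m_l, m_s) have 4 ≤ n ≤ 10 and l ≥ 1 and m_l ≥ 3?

Work shell by shell — for each n, count the (l, m_l) pairs that satisfy l ≥ 1 and m_l ≥ 3:
n=4 → 1; n=5 → 3; n=6 → 6; n=7 → 10; n=8 → 15; n=9 → 21; n=10 → 28.
Orbitals: 1 + 3 + 6 + 10 + 15 + 21 + 28 = 84. Including both spin states (m_s = ±1/2) gives 2 × 84 = 168 states.

168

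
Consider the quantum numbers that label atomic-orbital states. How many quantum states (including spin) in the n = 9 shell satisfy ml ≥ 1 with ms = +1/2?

36

With n = 9 the allowed l are 0, 1, …, 8.
The (l, ml) pairs meeting ml ≥ 1 give: l=1 → 1; l=2 → 2; l=3 → 3; l=4 → 4; l=5 → 5; l=6 → 6; l=7 → 7; l=8 → 8.
Orbitals: 1 + 2 + 3 + 4 + 5 + 6 + 7 + 8 = 36. With ms fixed to a single value there is one state per orbital, giving 36 states.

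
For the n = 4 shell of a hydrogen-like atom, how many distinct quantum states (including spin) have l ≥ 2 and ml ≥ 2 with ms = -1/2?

3

With n = 4 the allowed l are 0, 1, …, 3.
Contributions: l=2 → 1; l=3 → 2.
Orbitals: 1 + 2 = 3. With ms fixed to a single value there is one state per orbital, giving 3 states.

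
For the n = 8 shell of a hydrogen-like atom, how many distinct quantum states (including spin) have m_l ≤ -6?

6

With n = 8 the allowed l are 0, 1, …, 7.
The (l, m_l) pairs meeting m_l ≤ -6 give: l=6 → 1; l=7 → 2.
Orbitals: 1 + 2 = 3. Each orbital carries two spin states, so 3 × 2 = 6 states.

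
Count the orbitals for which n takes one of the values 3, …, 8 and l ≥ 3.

145

Per-shell orbital counts meeting the constraint:
n=4 → 7; n=5 → 16; n=6 → 27; n=7 → 40; n=8 → 55.
Total orbitals: 7 + 16 + 27 + 40 + 55 = 145.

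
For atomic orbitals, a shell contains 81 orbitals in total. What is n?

n = 9

n² = 81 ⇒ n = 9.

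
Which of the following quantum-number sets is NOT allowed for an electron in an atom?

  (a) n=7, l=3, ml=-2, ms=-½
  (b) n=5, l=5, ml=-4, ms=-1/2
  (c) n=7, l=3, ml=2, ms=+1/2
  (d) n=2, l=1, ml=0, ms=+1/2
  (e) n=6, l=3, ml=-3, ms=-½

(b) has l = 5 ≥ n = 5, violating 0 ≤ l ≤ n−1.
The remaining sets (a), (c), (d), (e) satisfy all four rules.

(b)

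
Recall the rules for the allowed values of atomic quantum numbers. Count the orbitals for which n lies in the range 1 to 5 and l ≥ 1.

Go shell by shell, enumerating (l, ml) with l ≥ 1:
n=2 → 3; n=3 → 8; n=4 → 15; n=5 → 24.
Total orbitals: 3 + 8 + 15 + 24 = 50.

50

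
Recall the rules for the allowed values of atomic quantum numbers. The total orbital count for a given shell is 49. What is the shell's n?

n = 7

n² = 49 ⇒ n = 7.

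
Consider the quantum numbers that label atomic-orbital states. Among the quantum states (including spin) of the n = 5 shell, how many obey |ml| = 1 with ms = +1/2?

Go through l = 0, …, 4 (the values permitted for n = 5).
Orbitals with |ml| = 1, by l: l=1 → 2; l=2 → 2; l=3 → 2; l=4 → 2.
Orbitals: 2 + 2 + 2 + 2 = 8. With ms fixed to a single value there is one state per orbital, giving 8 states.

8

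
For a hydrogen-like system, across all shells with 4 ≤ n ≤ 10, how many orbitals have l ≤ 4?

Count contributing orbitals for each principal shell:
n=4 → 16; n=5 → 25; n=6 → 25; n=7 → 25; n=8 → 25; n=9 → 25; n=10 → 25.
Total orbitals: 16 + 25 + 25 + 25 + 25 + 25 + 25 = 166.

166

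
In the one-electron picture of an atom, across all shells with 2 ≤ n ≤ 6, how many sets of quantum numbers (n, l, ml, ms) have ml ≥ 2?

Go shell by shell, enumerating (l, ml) with ml ≥ 2:
n=3 → 1; n=4 → 3; n=5 → 6; n=6 → 10.
Orbitals: 1 + 3 + 6 + 10 = 20. Including both spin states (ms = ±1/2) gives 2 × 20 = 40 states.

40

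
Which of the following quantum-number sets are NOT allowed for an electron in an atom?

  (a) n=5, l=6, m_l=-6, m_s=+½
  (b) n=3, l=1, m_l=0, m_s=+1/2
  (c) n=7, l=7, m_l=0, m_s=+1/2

(a) has l = 6 ≥ n = 5, violating 0 ≤ l ≤ n−1.
(c) has l = 7 ≥ n = 7, violating 0 ≤ l ≤ n−1.
The remaining set (b) satisfies all four rules.

(a) and (c)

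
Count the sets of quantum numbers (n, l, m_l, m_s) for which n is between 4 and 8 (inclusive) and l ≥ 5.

148

Go shell by shell, enumerating (l, m_l) with l ≥ 5:
n=6 → 11; n=7 → 24; n=8 → 39.
Orbitals: 11 + 24 + 39 = 74. Including both spin states (m_s = ±1/2) gives 2 × 74 = 148 states.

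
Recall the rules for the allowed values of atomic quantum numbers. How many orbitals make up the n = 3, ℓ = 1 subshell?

A subshell has 2ℓ+1 orbitals; with ℓ = 1, that's 3.

3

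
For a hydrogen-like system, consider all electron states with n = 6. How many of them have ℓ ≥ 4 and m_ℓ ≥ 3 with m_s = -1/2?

Contributions: ℓ=4 → 2; ℓ=5 → 3.
Orbitals: 2 + 3 = 5. With m_s fixed to a single value there is one state per orbital, giving 5 states.

5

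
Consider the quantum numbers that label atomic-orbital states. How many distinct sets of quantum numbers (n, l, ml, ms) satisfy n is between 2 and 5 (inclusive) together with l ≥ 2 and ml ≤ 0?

44

Go shell by shell, enumerating (l, ml) with l ≥ 2 and ml ≤ 0:
n=3 → 3; n=4 → 7; n=5 → 12.
Orbitals: 3 + 7 + 12 = 22. Including both spin states (ms = ±1/2) gives 2 × 22 = 44 states.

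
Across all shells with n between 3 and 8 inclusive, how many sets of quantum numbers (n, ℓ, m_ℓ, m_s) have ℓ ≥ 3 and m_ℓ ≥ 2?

Treat each shell separately and count matching orbitals:
n=4 → 2; n=5 → 5; n=6 → 9; n=7 → 14; n=8 → 20.
Orbitals: 2 + 5 + 9 + 14 + 20 = 50. Including both spin states (m_s = ±1/2) gives 2 × 50 = 100 states.

100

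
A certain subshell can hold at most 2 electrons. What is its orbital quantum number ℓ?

2(2ℓ+1) = 2 ⇒ 2ℓ+1 = 1 ⇒ ℓ = 0.

ℓ = 0 (s)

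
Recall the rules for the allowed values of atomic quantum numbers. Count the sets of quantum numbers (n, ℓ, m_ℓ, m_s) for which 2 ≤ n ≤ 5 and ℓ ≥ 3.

46

Work shell by shell — for each n, count the (ℓ, m_ℓ) pairs that satisfy ℓ ≥ 3:
n=4 → 7; n=5 → 16.
Orbitals: 7 + 16 = 23. Including both spin states (m_s = ±1/2) gives 2 × 23 = 46 states.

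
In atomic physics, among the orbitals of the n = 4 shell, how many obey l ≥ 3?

Go through l = 0, …, 3 (the values permitted for n = 4).
Orbitals with l ≥ 3, by l: l=3 → 7.
Total orbitals: 7.

7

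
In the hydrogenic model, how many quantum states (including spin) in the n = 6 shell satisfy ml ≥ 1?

30

Orbitals with ml ≥ 1, by l: l=1 → 1; l=2 → 2; l=3 → 3; l=4 → 4; l=5 → 5.
Orbitals: 1 + 2 + 3 + 4 + 5 = 15. Each orbital carries two spin states, so 15 × 2 = 30 states.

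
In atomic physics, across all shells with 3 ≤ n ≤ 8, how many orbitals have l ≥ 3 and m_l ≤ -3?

Treat each shell separately and count matching orbitals:
n=4 → 1; n=5 → 3; n=6 → 6; n=7 → 10; n=8 → 15.
Total orbitals: 1 + 3 + 6 + 10 + 15 = 35.

35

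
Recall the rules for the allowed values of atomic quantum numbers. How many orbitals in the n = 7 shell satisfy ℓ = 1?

Per ℓ-value: ℓ=1 → 3.
Total orbitals: 3.

3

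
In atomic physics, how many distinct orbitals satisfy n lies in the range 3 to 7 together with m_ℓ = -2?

For each n in the range, tally the orbitals obeying m_ℓ = -2:
n=3 → 1; n=4 → 2; n=5 → 3; n=6 → 4; n=7 → 5.
Total orbitals: 1 + 2 + 3 + 4 + 5 = 15.

15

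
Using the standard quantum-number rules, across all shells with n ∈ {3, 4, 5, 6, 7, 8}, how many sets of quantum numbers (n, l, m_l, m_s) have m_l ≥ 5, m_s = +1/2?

Treat each shell separately and count matching orbitals:
n=6 → 1; n=7 → 3; n=8 → 6.
Orbitals: 1 + 3 + 6 = 10. With m_s fixed to +1/2 there is one state per orbital, so 10 states.

10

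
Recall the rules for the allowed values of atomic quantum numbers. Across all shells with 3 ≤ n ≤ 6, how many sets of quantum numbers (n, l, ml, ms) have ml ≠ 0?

Treat each shell separately and count matching orbitals:
n=3 → 6; n=4 → 12; n=5 → 20; n=6 → 30.
Orbitals: 6 + 12 + 20 + 30 = 68. Including both spin states (ms = ±1/2) gives 2 × 68 = 136 states.

136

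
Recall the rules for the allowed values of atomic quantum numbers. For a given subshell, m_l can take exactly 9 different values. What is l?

m_l ranges over 2l+1 integers, so 2l+1 = 9 ⇒ l = 4.

l = 4 (g)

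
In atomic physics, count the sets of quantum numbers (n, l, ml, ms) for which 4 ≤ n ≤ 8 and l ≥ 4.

Work shell by shell — for each n, count the (l, ml) pairs that satisfy l ≥ 4:
n=5 → 9; n=6 → 20; n=7 → 33; n=8 → 48.
Orbitals: 9 + 20 + 33 + 48 = 110. Including both spin states (ms = ±1/2) gives 2 × 110 = 220 states.

220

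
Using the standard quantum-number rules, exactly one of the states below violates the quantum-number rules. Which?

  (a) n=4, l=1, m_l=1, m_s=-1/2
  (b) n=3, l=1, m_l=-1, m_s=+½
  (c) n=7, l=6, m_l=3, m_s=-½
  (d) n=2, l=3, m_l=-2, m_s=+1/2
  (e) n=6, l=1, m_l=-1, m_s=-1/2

(d) has l = 3 ≥ n = 2, violating 0 ≤ l ≤ n−1.
The remaining sets (a), (b), (c), (e) satisfy all four rules.

(d)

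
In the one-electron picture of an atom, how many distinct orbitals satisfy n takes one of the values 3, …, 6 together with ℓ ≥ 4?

Work shell by shell — for each n, count the (ℓ, m_ℓ) pairs that satisfy ℓ ≥ 4:
n=5 → 9; n=6 → 20.
Total orbitals: 9 + 20 = 29.

29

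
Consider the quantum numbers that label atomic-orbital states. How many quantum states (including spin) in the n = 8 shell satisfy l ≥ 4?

The n = 8 shell has l = 0 through 7; check each.
The (l, ml) pairs meeting l ≥ 4 give: l=4 → 9; l=5 → 11; l=6 → 13; l=7 → 15.
Orbitals: 9 + 11 + 13 + 15 = 48. Each orbital carries two spin states, so 48 × 2 = 96 states.

96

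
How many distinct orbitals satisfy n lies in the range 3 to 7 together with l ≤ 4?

100

Work shell by shell — for each n, count the (l, ml) pairs that satisfy l ≤ 4:
n=3 → 9; n=4 → 16; n=5 → 25; n=6 → 25; n=7 → 25.
Total orbitals: 9 + 16 + 25 + 25 + 25 = 100.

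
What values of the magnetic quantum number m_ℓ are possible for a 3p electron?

The 3p subshell has ℓ = 1, and m_ℓ takes every integer from −ℓ to +ℓ. With ℓ = 1 that gives the 3 values -1, 0, 1.

-1, 0, 1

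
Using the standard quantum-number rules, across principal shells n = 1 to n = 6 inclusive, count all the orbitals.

91

Shell n has n² orbitals: 1²=1 + 2²=4 + 3²=9 + 4²=16 + 5²=25 + 6²=36 = 91 orbitals.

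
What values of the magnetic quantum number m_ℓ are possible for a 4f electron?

The 4f subshell has ℓ = 3, and m_ℓ takes every integer from −ℓ to +ℓ. With ℓ = 3 that gives the 7 values -3, -2, -1, 0, 1, 2, 3.

-3, -2, -1, 0, 1, 2, 3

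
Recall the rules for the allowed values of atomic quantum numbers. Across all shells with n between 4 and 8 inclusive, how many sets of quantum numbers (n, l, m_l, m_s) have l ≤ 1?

40

For each n in the range, tally the orbitals obeying l ≤ 1:
n=4 → 4; n=5 → 4; n=6 → 4; n=7 → 4; n=8 → 4.
Orbitals: 4 + 4 + 4 + 4 + 4 = 20. Including both spin states (m_s = ±1/2) gives 2 × 20 = 40 states.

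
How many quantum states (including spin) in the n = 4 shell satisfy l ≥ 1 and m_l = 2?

The n = 4 shell has l = 0 through 3; check each.
Contributions: l=2 → 1; l=3 → 1.
Orbitals: 1 + 1 = 2. Each orbital carries two spin states, so 2 × 2 = 4 states.

4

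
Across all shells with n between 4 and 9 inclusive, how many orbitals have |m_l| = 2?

Go shell by shell, enumerating (l, m_l) with |m_l| = 2:
n=4 → 4; n=5 → 6; n=6 → 8; n=7 → 10; n=8 → 12; n=9 → 14.
Total orbitals: 4 + 6 + 8 + 10 + 12 + 14 = 54.

54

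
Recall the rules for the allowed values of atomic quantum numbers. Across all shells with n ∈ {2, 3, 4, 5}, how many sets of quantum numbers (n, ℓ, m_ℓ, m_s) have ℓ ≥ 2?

Treat each shell separately and count matching orbitals:
n=3 → 5; n=4 → 12; n=5 → 21.
Orbitals: 5 + 12 + 21 = 38. Including both spin states (m_s = ±1/2) gives 2 × 38 = 76 states.

76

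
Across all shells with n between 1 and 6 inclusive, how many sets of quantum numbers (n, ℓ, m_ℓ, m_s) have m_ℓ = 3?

Count contributing orbitals for each principal shell:
n=4 → 1; n=5 → 2; n=6 → 3.
Orbitals: 1 + 2 + 3 = 6. Including both spin states (m_s = ±1/2) gives 2 × 6 = 12 states.

12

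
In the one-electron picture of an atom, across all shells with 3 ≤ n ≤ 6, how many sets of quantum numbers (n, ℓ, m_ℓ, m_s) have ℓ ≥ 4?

58

Count contributing orbitals for each principal shell:
n=5 → 9; n=6 → 20.
Orbitals: 9 + 20 = 29. Including both spin states (m_s = ±1/2) gives 2 × 29 = 58 states.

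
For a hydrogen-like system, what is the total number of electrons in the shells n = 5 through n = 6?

Shell n has n² orbitals: 5²=25 + 6²=36 = 61 orbitals.
Two spin states per orbital: 2 × 61 = 122 electrons.

122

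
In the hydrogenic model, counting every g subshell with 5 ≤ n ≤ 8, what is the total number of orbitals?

A g subshell (l = 4) exists for every n ≥ 5, so shells n = 5, 6, 7, 8 each contribute one — 4 subshells.
Since each g subshell has 2·4+1 = 9 orbitals, the total is 4 × 9 = 36.

36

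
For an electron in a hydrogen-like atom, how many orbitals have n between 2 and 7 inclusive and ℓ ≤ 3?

Work shell by shell — for each n, count the (ℓ, m_ℓ) pairs that satisfy ℓ ≤ 3:
n=2 → 4; n=3 → 9; n=4 → 16; n=5 → 16; n=6 → 16; n=7 → 16.
Total orbitals: 4 + 9 + 16 + 16 + 16 + 16 = 77.

77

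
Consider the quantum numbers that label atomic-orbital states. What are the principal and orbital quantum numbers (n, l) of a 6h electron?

n = 6, l = 5

The leading integer gives n = 6; the letter 'h' means l = 5.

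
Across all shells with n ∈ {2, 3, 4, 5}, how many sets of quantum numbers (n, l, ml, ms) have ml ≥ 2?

Count contributing orbitals for each principal shell:
n=3 → 1; n=4 → 3; n=5 → 6.
Orbitals: 1 + 3 + 6 = 10. Including both spin states (ms = ±1/2) gives 2 × 10 = 20 states.

20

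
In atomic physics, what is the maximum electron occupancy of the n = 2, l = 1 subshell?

A subshell with l = 1 has 2l+1 = 3 orbitals, each holding 2 electrons (spin ±1/2), so 3 × 2 = 6.

6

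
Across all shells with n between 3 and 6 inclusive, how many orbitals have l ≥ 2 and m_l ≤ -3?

10

Per-shell orbital counts meeting the constraint:
n=4 → 1; n=5 → 3; n=6 → 6.
Total orbitals: 1 + 3 + 6 = 10.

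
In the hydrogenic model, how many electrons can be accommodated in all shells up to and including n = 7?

280

Total orbitals = 1² + 2² + 3² + 4² + 5² + 6² + 7² = 140. Doubling for spin gives 280 electrons.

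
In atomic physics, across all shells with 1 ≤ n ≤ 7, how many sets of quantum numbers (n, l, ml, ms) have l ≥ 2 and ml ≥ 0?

Treat each shell separately and count matching orbitals:
n=3 → 3; n=4 → 7; n=5 → 12; n=6 → 18; n=7 → 25.
Orbitals: 3 + 7 + 12 + 18 + 25 = 65. Including both spin states (ms = ±1/2) gives 2 × 65 = 130 states.

130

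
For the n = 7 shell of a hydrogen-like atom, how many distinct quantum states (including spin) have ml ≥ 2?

30

Orbitals with ml ≥ 2, by l: l=2 → 1; l=3 → 2; l=4 → 3; l=5 → 4; l=6 → 5.
Orbitals: 1 + 2 + 3 + 4 + 5 = 15. Each orbital carries two spin states, so 15 × 2 = 30 states.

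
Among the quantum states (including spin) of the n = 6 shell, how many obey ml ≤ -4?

For n = 6, l ranges over 0 … 5.
Contributions: l=4 → 1; l=5 → 2.
Orbitals: 1 + 2 = 3. Each orbital carries two spin states, so 3 × 2 = 6 states.

6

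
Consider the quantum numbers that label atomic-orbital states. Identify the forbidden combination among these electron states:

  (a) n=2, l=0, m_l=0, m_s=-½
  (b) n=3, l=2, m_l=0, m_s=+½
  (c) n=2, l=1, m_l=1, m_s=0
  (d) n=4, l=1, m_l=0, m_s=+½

(c) has m_s = 0, but an electron's spin must be ±1/2.
The remaining sets (a), (b), (d) satisfy all four rules.

(c)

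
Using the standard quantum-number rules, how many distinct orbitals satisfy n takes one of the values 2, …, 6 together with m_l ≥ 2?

Count contributing orbitals for each principal shell:
n=3 → 1; n=4 → 3; n=5 → 6; n=6 → 10.
Total orbitals: 1 + 3 + 6 + 10 = 20.

20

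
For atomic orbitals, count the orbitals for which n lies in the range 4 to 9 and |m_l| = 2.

Per-shell orbital counts meeting the constraint:
n=4 → 4; n=5 → 6; n=6 → 8; n=7 → 10; n=8 → 12; n=9 → 14.
Total orbitals: 4 + 6 + 8 + 10 + 12 + 14 = 54.

54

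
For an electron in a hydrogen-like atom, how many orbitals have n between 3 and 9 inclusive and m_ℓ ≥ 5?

20

Per-shell orbital counts meeting the constraint:
n=6 → 1; n=7 → 3; n=8 → 6; n=9 → 10.
Total orbitals: 1 + 3 + 6 + 10 = 20.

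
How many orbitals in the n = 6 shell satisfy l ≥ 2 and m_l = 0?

4

The n = 6 shell has l = 0 through 5; check each.
Per l-value: l=2 → 1; l=3 → 1; l=4 → 1; l=5 → 1.
Total orbitals: 1 + 1 + 1 + 1 = 4.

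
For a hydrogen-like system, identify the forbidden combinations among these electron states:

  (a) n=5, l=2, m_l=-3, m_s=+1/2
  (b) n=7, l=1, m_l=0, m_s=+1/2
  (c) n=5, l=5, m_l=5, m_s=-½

(a) and (c)

(a) has |m_l| = 3 > l = 2, violating −l ≤ m_l ≤ l.
(c) has l = 5 ≥ n = 5, violating 0 ≤ l ≤ n−1.
The remaining set (b) satisfies all four rules.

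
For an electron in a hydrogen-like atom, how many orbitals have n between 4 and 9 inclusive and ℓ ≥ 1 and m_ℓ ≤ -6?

Count contributing orbitals for each principal shell:
n=7 → 1; n=8 → 3; n=9 → 6.
Total orbitals: 1 + 3 + 6 = 10.

10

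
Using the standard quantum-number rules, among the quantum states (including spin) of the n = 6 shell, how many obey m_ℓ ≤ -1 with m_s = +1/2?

15

Go through ℓ = 0, …, 5 (the values permitted for n = 6).
Per ℓ-value: ℓ=1 → 1; ℓ=2 → 2; ℓ=3 → 3; ℓ=4 → 4; ℓ=5 → 5.
Orbitals: 1 + 2 + 3 + 4 + 5 = 15. With m_s fixed to a single value there is one state per orbital, giving 15 states.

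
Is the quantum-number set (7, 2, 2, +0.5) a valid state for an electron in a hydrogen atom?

n = 7 is a positive integer. l = 2 satisfies 0 ≤ l ≤ n−1 = 6. m_l = 2 lies in the range −l … +l (here −2 … 2). m_s = +1/2 is one of ±1/2.
All four constraints are satisfied.

Allowed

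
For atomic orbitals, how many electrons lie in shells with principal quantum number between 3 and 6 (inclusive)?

Shell n has n² orbitals: 3²=9 + 4²=16 + 5²=25 + 6²=36 = 86 orbitals.
Two spin states per orbital: 2 × 86 = 172 electrons.

172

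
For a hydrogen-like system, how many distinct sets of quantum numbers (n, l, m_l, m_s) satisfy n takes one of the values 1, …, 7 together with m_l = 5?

Work shell by shell — for each n, count the (l, m_l) pairs that satisfy m_l = 5:
n=6 → 1; n=7 → 2.
Orbitals: 1 + 2 = 3. Including both spin states (m_s = ±1/2) gives 2 × 3 = 6 states.

6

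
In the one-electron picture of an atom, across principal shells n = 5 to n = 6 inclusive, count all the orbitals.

61

Shell n has n² orbitals: 5²=25 + 6²=36 = 61 orbitals.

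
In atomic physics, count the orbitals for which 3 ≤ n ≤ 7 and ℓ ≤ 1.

20

Go shell by shell, enumerating (ℓ, m_ℓ) with ℓ ≤ 1:
n=3 → 4; n=4 → 4; n=5 → 4; n=6 → 4; n=7 → 4.
Total orbitals: 4 + 4 + 4 + 4 + 4 = 20.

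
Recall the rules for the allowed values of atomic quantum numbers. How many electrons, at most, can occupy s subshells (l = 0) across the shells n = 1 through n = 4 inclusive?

An s subshell (l = 0) exists for every n ≥ 1, so shells n = 1, 2, 3, 4 each contribute one — 4 subshells.
Since each s subshell holds 2(2·0+1) = 2 electrons, the total is 4 × 2 = 8.

8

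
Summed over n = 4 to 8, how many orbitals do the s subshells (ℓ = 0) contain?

5

An s subshell (ℓ = 0) exists for every n ≥ 1, so shells n = 4, 5, 6, 7, 8 each contribute one — 5 subshells.
Since each s subshell has 2·0+1 = 1 orbital, the total is 5 × 1 = 5.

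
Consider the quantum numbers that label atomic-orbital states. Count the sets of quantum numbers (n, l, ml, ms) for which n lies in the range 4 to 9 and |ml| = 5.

40

Count contributing orbitals for each principal shell:
n=6 → 2; n=7 → 4; n=8 → 6; n=9 → 8.
Orbitals: 2 + 4 + 6 + 8 = 20. Including both spin states (ms = ±1/2) gives 2 × 20 = 40 states.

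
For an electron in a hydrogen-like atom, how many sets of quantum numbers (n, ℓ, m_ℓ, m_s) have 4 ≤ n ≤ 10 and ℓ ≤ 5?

442

Work shell by shell — for each n, count the (ℓ, m_ℓ) pairs that satisfy ℓ ≤ 5:
n=4 → 16; n=5 → 25; n=6 → 36; n=7 → 36; n=8 → 36; n=9 → 36; n=10 → 36.
Orbitals: 16 + 25 + 36 + 36 + 36 + 36 + 36 = 221. Including both spin states (m_s = ±1/2) gives 2 × 221 = 442 states.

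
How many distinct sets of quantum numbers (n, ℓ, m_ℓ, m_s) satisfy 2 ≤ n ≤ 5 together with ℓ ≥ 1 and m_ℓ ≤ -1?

Per-shell orbital counts meeting the constraint:
n=2 → 1; n=3 → 3; n=4 → 6; n=5 → 10.
Orbitals: 1 + 3 + 6 + 10 = 20. Including both spin states (m_s = ±1/2) gives 2 × 20 = 40 states.

40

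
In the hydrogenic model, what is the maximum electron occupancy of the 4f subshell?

14

A subshell with l = 3 has 2l+1 = 7 orbitals, each holding 2 electrons (spin ±1/2), so 7 × 2 = 14.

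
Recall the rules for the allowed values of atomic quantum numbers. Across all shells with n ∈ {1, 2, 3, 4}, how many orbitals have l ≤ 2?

23

Go shell by shell, enumerating (l, ml) with l ≤ 2:
n=1 → 1; n=2 → 4; n=3 → 9; n=4 → 9.
Total orbitals: 1 + 4 + 9 + 9 = 23.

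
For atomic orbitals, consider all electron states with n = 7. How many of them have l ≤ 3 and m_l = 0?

Per l-value: l=0 → 1; l=1 → 1; l=2 → 1; l=3 → 1.
Orbitals: 1 + 1 + 1 + 1 = 4. Each orbital carries two spin states, so 4 × 2 = 8 states.

8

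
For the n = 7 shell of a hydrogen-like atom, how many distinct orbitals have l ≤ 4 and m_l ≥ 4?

For n = 7, l ranges over 0 … 6.
Per l-value: l=4 → 1.
Total orbitals: 1.

1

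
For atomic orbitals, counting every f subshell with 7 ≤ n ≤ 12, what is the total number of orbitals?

42

An f subshell (l = 3) exists for every n ≥ 4, so shells n = 7, 8, 9, 10, 11, 12 each contribute one — 6 subshells.
Since each f subshell has 2·3+1 = 7 orbitals, the total is 6 × 7 = 42.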